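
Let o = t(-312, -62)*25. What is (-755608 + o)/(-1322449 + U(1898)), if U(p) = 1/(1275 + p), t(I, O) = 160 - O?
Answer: 1189967017/2098065338 ≈ 0.56717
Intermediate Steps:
o = 5550 (o = (160 - 1*(-62))*25 = (160 + 62)*25 = 222*25 = 5550)
(-755608 + o)/(-1322449 + U(1898)) = (-755608 + 5550)/(-1322449 + 1/(1275 + 1898)) = -750058/(-1322449 + 1/3173) = -750058/(-4196130676/3173) = -750058*(-3173/4196130676) = 1189967017/2098065338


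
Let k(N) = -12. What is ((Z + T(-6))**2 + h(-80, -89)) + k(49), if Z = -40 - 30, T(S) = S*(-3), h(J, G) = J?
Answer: 2612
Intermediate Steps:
T(S) = -3*S
Z = -70
((Z + T(-6))**2 + h(-80, -89)) + k(49) = ((-70 - 3*(-6))**2 - 80) - 12 = ((-70 + 18)**2 - 80) - 12 = ((-52)**2 - 80) - 12 = (2704 - 80) - 12 = 2624 - 12 = 2612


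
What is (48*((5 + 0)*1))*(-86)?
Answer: -20640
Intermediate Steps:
(48*((5 + 0)*1))*(-86) = (48*(5*1))*(-86) = (48*5)*(-86) = 240*(-86) = -20640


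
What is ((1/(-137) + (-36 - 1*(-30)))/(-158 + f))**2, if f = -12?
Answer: 677329/542424100 ≈ 0.0012487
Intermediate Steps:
((1/(-137) + (-36 - 1*(-30)))/(-158 + f))**2 = ((1/(-137) + (-36 - 1*(-30)))/(-158 - 12))**2 = ((-1/137 + (-36 + 30))/(-170))**2 = ((-1/137 - 6)*(-1/170))**2 = (-823/137*(-1/170))**2 = (823/23290)**2 = 677329/542424100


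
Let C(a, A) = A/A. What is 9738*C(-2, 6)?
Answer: 9738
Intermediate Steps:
C(a, A) = 1
9738*C(-2, 6) = 9738*1 = 9738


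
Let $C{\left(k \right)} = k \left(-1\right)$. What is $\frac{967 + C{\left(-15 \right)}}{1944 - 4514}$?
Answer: $- \frac{491}{1285} \approx -0.3821$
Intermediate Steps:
$C{\left(k \right)} = - k$
$\frac{967 + C{\left(-15 \right)}}{1944 - 4514} = \frac{967 - -15}{1944 - 4514} = \frac{967 + 15}{-2570} = 982 \left(- \frac{1}{2570}\right) = - \frac{491}{1285}$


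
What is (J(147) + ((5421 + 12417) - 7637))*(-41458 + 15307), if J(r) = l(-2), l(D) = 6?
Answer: -266923257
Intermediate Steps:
J(r) = 6
(J(147) + ((5421 + 12417) - 7637))*(-41458 + 15307) = (6 + ((5421 + 12417) - 7637))*(-41458 + 15307) = (6 + (17838 - 7637))*(-26151) = (6 + 10201)*(-26151) = 10207*(-26151) = -266923257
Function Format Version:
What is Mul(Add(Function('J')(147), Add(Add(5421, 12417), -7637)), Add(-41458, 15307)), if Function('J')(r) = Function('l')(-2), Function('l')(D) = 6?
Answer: -266923257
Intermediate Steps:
Function('J')(r) = 6
Mul(Add(Function('J')(147), Add(Add(5421, 12417), -7637)), Add(-41458, 15307)) = Mul(Add(6, Add(Add(5421, 12417), -7637)), Add(-41458, 15307)) = Mul(Add(6, Add(17838, -7637)), -26151) = Mul(Add(6, 10201), -26151) = Mul(10207, -26151) = -266923257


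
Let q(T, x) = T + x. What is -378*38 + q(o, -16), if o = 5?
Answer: -14375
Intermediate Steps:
-378*38 + q(o, -16) = -378*38 + (5 - 16) = -14364 - 11 = -14375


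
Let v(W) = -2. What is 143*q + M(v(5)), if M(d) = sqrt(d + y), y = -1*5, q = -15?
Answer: -2145 + I*sqrt(7) ≈ -2145.0 + 2.6458*I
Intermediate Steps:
y = -5
M(d) = sqrt(-5 + d) (M(d) = sqrt(d - 5) = sqrt(-5 + d))
143*q + M(v(5)) = 143*(-15) + sqrt(-5 - 2) = -2145 + sqrt(-7) = -2145 + I*sqrt(7)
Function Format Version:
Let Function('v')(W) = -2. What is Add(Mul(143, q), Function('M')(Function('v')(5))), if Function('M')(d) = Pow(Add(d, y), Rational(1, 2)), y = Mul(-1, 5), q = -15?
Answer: Add(-2145, Mul(I, Pow(7, Rational(1, 2)))) ≈ Add(-2145.0, Mul(2.6458, I))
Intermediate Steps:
y = -5
Function('M')(d) = Pow(Add(-5, d), Rational(1, 2)) (Function('M')(d) = Pow(Add(d, -5), Rational(1, 2)) = Pow(Add(-5, d), Rational(1, 2)))
Add(Mul(143, q), Function('M')(Function('v')(5))) = Add(Mul(143, -15), Pow(Add(-5, -2), Rational(1, 2))) = Add(-2145, Pow(-7, Rational(1, 2))) = Add(-2145, Mul(I, Pow(7, Rational(1, 2))))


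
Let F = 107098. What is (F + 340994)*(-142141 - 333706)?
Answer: -213223233924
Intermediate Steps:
(F + 340994)*(-142141 - 333706) = (107098 + 340994)*(-142141 - 333706) = 448092*(-475847) = -213223233924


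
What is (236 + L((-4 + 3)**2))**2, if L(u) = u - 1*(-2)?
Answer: 57121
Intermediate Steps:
L(u) = 2 + u (L(u) = u + 2 = 2 + u)
(236 + L((-4 + 3)**2))**2 = (236 + (2 + (-4 + 3)**2))**2 = (236 + (2 + (-1)**2))**2 = (236 + (2 + 1))**2 = (236 + 3)**2 = 239**2 = 57121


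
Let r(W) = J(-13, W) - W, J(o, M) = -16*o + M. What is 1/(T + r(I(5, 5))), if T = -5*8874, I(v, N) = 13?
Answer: -1/44162 ≈ -2.2644e-5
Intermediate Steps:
J(o, M) = M - 16*o
r(W) = 208 (r(W) = (W - 16*(-13)) - W = (W + 208) - W = (208 + W) - W = 208)
T = -44370
1/(T + r(I(5, 5))) = 1/(-44370 + 208) = 1/(-44162) = -1/44162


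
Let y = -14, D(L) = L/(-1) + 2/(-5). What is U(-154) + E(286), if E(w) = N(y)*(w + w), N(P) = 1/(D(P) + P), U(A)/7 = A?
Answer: -2508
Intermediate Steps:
D(L) = -2/5 - L (D(L) = L*(-1) + 2*(-1/5) = -L - 2/5 = -2/5 - L)
U(A) = 7*A
N(P) = -5/2 (N(P) = 1/((-2/5 - P) + P) = 1/(-2/5) = -5/2)
E(w) = -5*w (E(w) = -5*(w + w)/2 = -5*w)
U(-154) + E(286) = 7*(-154) - 5*286 = -1078 - 1430 = -2508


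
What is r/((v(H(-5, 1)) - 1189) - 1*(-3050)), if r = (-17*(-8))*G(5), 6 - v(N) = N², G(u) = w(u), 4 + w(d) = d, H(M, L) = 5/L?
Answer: 68/921 ≈ 0.073833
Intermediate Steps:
w(d) = -4 + d
G(u) = -4 + u
v(N) = 6 - N²
r = 136 (r = (-17*(-8))*(-4 + 5) = 136*1 = 136)
r/((v(H(-5, 1)) - 1189) - 1*(-3050)) = 136/(((6 - (5/1)²) - 1189) - 1*(-3050)) = 136/(((6 - (5*1)²) - 1189) + 3050) = 136/(((6 - 1*5²) - 1189) + 3050) = 136/(((6 - 1*25) - 1189) + 3050) = 136/(((6 - 25) - 1189) + 3050) = 136/((-19 - 1189) + 3050) = 136/(-1208 + 3050) = 136/1842 = 136*(1/1842) = 68/921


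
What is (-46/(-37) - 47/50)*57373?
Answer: 32186253/1850 ≈ 17398.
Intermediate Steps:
(-46/(-37) - 47/50)*57373 = (-46*(-1/37) - 47*1/50)*57373 = (46/37 - 47/50)*57373 = (561/1850)*57373 = 32186253/1850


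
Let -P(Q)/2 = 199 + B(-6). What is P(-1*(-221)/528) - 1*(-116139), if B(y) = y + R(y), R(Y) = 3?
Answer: 115747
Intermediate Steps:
B(y) = 3 + y (B(y) = y + 3 = 3 + y)
P(Q) = -392 (P(Q) = -2*(199 + (3 - 6)) = -2*(199 - 3) = -2*196 = -392)
P(-1*(-221)/528) - 1*(-116139) = -392 - 1*(-116139) = -392 + 116139 = 115747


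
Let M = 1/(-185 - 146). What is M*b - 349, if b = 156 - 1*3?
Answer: -115672/331 ≈ -349.46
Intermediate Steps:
b = 153 (b = 156 - 3 = 153)
M = -1/331 (M = 1/(-331) = -1/331 ≈ -0.0030211)
M*b - 349 = -1/331*153 - 349 = -153/331 - 349 = -115672/331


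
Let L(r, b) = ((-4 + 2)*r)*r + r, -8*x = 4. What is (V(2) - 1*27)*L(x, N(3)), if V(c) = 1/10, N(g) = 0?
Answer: 269/10 ≈ 26.900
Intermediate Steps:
x = -1/2 (x = -1/8*4 = -1/2 ≈ -0.50000)
V(c) = 1/10
L(r, b) = r - 2*r**2 (L(r, b) = (-2*r)*r + r = -2*r**2 + r = r - 2*r**2)
(V(2) - 1*27)*L(x, N(3)) = (1/10 - 1*27)*(-(1 - 2*(-1/2))/2) = (1/10 - 27)*(-(1 + 1)/2) = -(-269)*2/20 = -269/10*(-1) = 269/10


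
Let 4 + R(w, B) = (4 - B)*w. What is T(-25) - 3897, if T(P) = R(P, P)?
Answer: -4626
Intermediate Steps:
R(w, B) = -4 + w*(4 - B) (R(w, B) = -4 + (4 - B)*w = -4 + w*(4 - B))
T(P) = -4 - P² + 4*P (T(P) = -4 + 4*P - P*P = -4 + 4*P - P² = -4 - P² + 4*P)
T(-25) - 3897 = (-4 - 1*(-25)² + 4*(-25)) - 3897 = (-4 - 1*625 - 100) - 3897 = (-4 - 625 - 100) - 3897 = -729 - 3897 = -4626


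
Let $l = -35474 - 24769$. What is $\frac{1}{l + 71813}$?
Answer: $\frac{1}{11570} \approx 8.643 \cdot 10^{-5}$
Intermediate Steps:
$l = -60243$ ($l = -35474 - 24769 = -60243$)
$\frac{1}{l + 71813} = \frac{1}{-60243 + 71813} = \frac{1}{11570}$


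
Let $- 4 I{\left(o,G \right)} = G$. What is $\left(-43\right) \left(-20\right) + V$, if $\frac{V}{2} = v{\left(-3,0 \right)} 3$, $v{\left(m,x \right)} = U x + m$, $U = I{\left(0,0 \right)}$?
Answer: $842$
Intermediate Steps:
$I{\left(o,G \right)} = - \frac{G}{4}$
$U = 0$ ($U = \left(- \frac{1}{4}\right) 0 = 0$)
$v{\left(m,x \right)} = m$ ($v{\left(m,x \right)} = 0 x + m = 0 + m = m$)
$V = -18$ ($V = 2 \left(\left(-3\right) 3\right) = 2 \left(-9\right) = -18$)
$\left(-43\right) \left(-20\right) + V = \left(-43\right) \left(-20\right) - 18 = 860 - 18 = 842$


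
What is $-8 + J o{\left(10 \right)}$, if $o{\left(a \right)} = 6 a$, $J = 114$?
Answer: $6832$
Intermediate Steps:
$-8 + J o{\left(10 \right)} = -8 + 114 \cdot 6 \cdot 10 = -8 + 114 \cdot 60 = -8 + 6840 = 6832$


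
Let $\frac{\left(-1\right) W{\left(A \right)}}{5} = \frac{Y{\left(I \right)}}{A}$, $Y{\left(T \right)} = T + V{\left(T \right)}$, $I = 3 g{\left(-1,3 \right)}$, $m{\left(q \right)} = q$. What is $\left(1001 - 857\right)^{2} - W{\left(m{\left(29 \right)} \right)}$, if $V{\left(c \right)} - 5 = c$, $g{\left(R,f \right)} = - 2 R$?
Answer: $\frac{601429}{29} \approx 20739.0$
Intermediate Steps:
$V{\left(c \right)} = 5 + c$
$I = 6$ ($I = 3 \left(\left(-2\right) \left(-1\right)\right) = 3 \cdot 2 = 6$)
$Y{\left(T \right)} = 5 + 2 T$ ($Y{\left(T \right)} = T + \left(5 + T\right) = 5 + 2 T$)
$W{\left(A \right)} = - \frac{85}{A}$ ($W{\left(A \right)} = - 5 \frac{5 + 2 \cdot 6}{A} = - 5 \frac{5 + 12}{A} = - 5 \frac{17}{A} = - \frac{85}{A}$)
$\left(1001 - 857\right)^{2} - W{\left(m{\left(29 \right)} \right)} = \left(1001 - 857\right)^{2} - - \frac{85}{29} = 144^{2} - \left(-85\right) \frac{1}{29} = 20736 - - \frac{85}{29} = 20736 + \frac{85}{29} = \frac{601429}{29}$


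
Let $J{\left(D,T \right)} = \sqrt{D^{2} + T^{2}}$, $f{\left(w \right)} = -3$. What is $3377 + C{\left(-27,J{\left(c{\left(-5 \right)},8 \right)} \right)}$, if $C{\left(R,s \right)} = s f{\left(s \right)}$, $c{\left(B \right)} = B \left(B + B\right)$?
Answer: $3377 - 6 \sqrt{641} \approx 3225.1$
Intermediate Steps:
$c{\left(B \right)} = 2 B^{2}$ ($c{\left(B \right)} = B 2 B = 2 B^{2}$)
$C{\left(R,s \right)} = - 3 s$ ($C{\left(R,s \right)} = s \left(-3\right) = - 3 s$)
$3377 + C{\left(-27,J{\left(c{\left(-5 \right)},8 \right)} \right)} = 3377 - 3 \sqrt{\left(2 \left(-5\right)^{2}\right)^{2} + 8^{2}} = 3377 - 3 \sqrt{\left(2 \cdot 25\right)^{2} + 64} = 3377 - 3 \sqrt{50^{2} + 64} = 3377 - 3 \sqrt{2500 + 64} = 3377 - 3 \sqrt{2564} = 3377 - 3 \cdot 2 \sqrt{641} = 3377 - 6 \sqrt{641}$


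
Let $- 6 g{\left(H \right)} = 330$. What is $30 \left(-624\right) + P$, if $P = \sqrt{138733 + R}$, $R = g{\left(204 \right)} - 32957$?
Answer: $-18720 + \sqrt{105721} \approx -18395.0$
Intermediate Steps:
$g{\left(H \right)} = -55$ ($g{\left(H \right)} = \left(- \frac{1}{6}\right) 330 = -55$)
$R = -33012$ ($R = -55 - 32957 = -33012$)
$P = \sqrt{105721}$ ($P = \sqrt{138733 - 33012} = \sqrt{105721} \approx 325.15$)
$30 \left(-624\right) + P = 30 \left(-624\right) + \sqrt{105721} = -18720 + \sqrt{105721}$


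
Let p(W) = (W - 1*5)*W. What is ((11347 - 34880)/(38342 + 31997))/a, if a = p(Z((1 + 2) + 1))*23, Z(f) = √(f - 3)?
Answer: 23533/6471188 ≈ 0.0036366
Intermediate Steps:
Z(f) = √(-3 + f)
p(W) = W*(-5 + W) (p(W) = (W - 5)*W = (-5 + W)*W = W*(-5 + W))
a = -92 (a = (√(-3 + ((1 + 2) + 1))*(-5 + √(-3 + ((1 + 2) + 1))))*23 = (√(-3 + (3 + 1))*(-5 + √(-3 + (3 + 1))))*23 = (√(-3 + 4)*(-5 + √(-3 + 4)))*23 = (√1*(-5 + √1))*23 = (1*(-5 + 1))*23 = (1*(-4))*23 = -4*23 = -92)
((11347 - 34880)/(38342 + 31997))/a = ((11347 - 34880)/(38342 + 31997))/(-92) = -23533/70339*(-1/92) = 23533/6471188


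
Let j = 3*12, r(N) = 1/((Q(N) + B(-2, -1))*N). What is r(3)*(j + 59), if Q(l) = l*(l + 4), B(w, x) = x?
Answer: 19/12 ≈ 1.5833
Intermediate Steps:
Q(l) = l*(4 + l)
r(N) = 1/(N*(-1 + N*(4 + N))) (r(N) = 1/((N*(4 + N) - 1)*N) = 1/((-1 + N*(4 + N))*N) = 1/(N*(-1 + N*(4 + N))))
j = 36
r(3)*(j + 59) = (1/(3*(-1 + 3*(4 + 3))))*(36 + 59) = (1/(3*(-1 + 3*7)))*95 = (1/(3*(-1 + 21)))*95 = ((⅓)/20)*95 = ((⅓)*(1/20))*95 = (1/60)*95 = 19/12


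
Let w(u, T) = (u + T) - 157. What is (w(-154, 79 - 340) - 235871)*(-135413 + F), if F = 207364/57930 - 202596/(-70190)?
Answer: 6509008790308519769/203305335 ≈ 3.2016e+10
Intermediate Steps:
F = 1314563272/203305335 (F = 207364*(1/57930) - 202596*(-1/70190) = 103682/28965 + 101298/35095 = 1314563272/203305335 ≈ 6.4660)
w(u, T) = -157 + T + u (w(u, T) = (T + u) - 157 = -157 + T + u)
(w(-154, 79 - 340) - 235871)*(-135413 + F) = ((-157 + (79 - 340) - 154) - 235871)*(-135413 + 1314563272/203305335) = ((-157 - 261 - 154) - 235871)*(-27528870765083/203305335) = (-572 - 235871)*(-27528870765083/203305335) = -236443*(-27528870765083/203305335) = 6509008790308519769/203305335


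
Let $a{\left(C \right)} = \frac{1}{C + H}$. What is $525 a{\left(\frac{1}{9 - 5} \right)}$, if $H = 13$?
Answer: $\frac{2100}{53} \approx 39.623$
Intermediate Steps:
$a{\left(C \right)} = \frac{1}{13 + C}$ ($a{\left(C \right)} = \frac{1}{C + 13} = \frac{1}{13 + C}$)
$525 a{\left(\frac{1}{9 - 5} \right)} = \frac{525}{13 + \frac{1}{9 - 5}} = \frac{525}{13 + \frac{1}{4}} = \frac{525}{\frac{53}{4}} = 525 \cdot \frac{4}{53} = \frac{2100}{53}$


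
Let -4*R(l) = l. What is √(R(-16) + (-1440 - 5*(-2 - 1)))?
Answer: 7*I*√29 ≈ 37.696*I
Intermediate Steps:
R(l) = -l/4
√(R(-16) + (-1440 - 5*(-2 - 1))) = √(-¼*(-16) + (-1440 - 5*(-2 - 1))) = √(4 + (-1440 - 5*(-3))) = √(4 + (-1440 - 1*(-15))) = √(4 + (-1440 + 15)) = √(4 - 1425) = √(-1421) = 7*I*√29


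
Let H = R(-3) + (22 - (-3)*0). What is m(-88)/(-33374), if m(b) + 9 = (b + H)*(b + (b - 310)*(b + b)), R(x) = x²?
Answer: 3987729/33374 ≈ 119.49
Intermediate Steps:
H = 31 (H = (-3)² + (22 - (-3)*0) = 9 + (22 - 1*0) = 9 + (22 + 0) = 9 + 22 = 31)
m(b) = -9 + (31 + b)*(b + 2*b*(-310 + b)) (m(b) = -9 + (b + 31)*(b + (b - 310)*(b + b)) = -9 + (31 + b)*(b + (-310 + b)*(2*b)) = -9 + (31 + b)*(b + 2*b*(-310 + b)))
m(-88)/(-33374) = (-9 - 19189*(-88) - 557*(-88)² + 2*(-88)³)/(-33374) = (-9 + 1688632 - 557*7744 + 2*(-681472))*(-1/33374) = (-9 + 1688632 - 4313408 - 1362944)*(-1/33374) = -3987729*(-1/33374) = 3987729/33374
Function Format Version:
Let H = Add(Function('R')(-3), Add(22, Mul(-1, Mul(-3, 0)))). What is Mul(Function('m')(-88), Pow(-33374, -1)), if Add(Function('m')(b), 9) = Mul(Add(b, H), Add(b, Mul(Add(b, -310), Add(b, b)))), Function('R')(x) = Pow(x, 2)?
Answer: Rational(3987729, 33374) ≈ 119.49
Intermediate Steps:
H = 31 (H = Add(Pow(-3, 2), Add(22, Mul(-1, Mul(-3, 0)))) = Add(9, Add(22, Mul(-1, 0))) = Add(9, Add(22, 0)) = Add(9, 22) = 31)
Function('m')(b) = Add(-9, Mul(Add(31, b), Add(b, Mul(2, b, Add(-310, b))))) (Function('m')(b) = Add(-9, Mul(Add(b, 31), Add(b, Mul(Add(b, -310), Add(b, b))))) = Add(-9, Mul(Add(31, b), Add(b, Mul(Add(-310, b), Mul(2, b))))) = Add(-9, Mul(Add(31, b), Add(b, Mul(2, b, Add(-310, b))))))
Mul(Function('m')(-88), Pow(-33374, -1)) = Mul(Add(-9, Mul(-19189, -88), Mul(-557, Pow(-88, 2)), Mul(2, Pow(-88, 3))), Pow(-33374, -1)) = Mul(Add(-9, 1688632, Mul(-557, 7744), Mul(2, -681472)), Rational(-1, 33374)) = Mul(Add(-9, 1688632, -4313408, -1362944), Rational(-1, 33374)) = Mul(-3987729, Rational(-1, 33374)) = Rational(3987729, 33374)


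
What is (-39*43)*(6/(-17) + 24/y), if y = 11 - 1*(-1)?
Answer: -46956/17 ≈ -2762.1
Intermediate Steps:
y = 12 (y = 11 + 1 = 12)
(-39*43)*(6/(-17) + 24/y) = (-39*43)*(6/(-17) + 24/12) = -1677*(6*(-1/17) + 24*(1/12)) = -1677*(-6/17 + 2) = -1677*28/17 = -46956/17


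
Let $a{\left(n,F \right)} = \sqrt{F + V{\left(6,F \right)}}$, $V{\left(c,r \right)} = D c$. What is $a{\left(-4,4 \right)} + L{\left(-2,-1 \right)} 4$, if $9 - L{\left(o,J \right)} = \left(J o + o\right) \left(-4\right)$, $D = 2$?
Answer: $40$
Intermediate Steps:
$L{\left(o,J \right)} = 9 + 4 o + 4 J o$ ($L{\left(o,J \right)} = 9 - \left(J o + o\right) \left(-4\right) = 9 - \left(o + J o\right) \left(-4\right) = 9 - \left(- 4 o - 4 J o\right) = 9 + \left(4 o + 4 J o\right) = 9 + 4 o + 4 J o$)
$V{\left(c,r \right)} = 2 c$
$a{\left(n,F \right)} = \sqrt{12 + F}$ ($a{\left(n,F \right)} = \sqrt{F + 2 \cdot 6} = \sqrt{F + 12} = \sqrt{12 + F}$)
$a{\left(-4,4 \right)} + L{\left(-2,-1 \right)} 4 = \sqrt{12 + 4} + \left(9 + 4 \left(-2\right) + 4 \left(-1\right) \left(-2\right)\right) 4 = \sqrt{16} + \left(9 - 8 + 8\right) 4 = 4 + 9 \cdot 4 = 4 + 36 = 40$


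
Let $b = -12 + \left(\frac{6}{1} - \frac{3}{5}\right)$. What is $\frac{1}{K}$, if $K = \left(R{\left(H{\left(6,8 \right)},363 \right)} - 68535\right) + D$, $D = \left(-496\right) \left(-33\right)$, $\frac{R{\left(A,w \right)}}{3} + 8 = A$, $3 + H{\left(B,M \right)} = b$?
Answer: $- \frac{5}{261099} \approx -1.915 \cdot 10^{-5}$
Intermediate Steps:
$b = - \frac{33}{5}$ ($b = -12 + \left(6 \cdot 1 - \frac{3}{5}\right) = -12 + \left(6 - \frac{3}{5}\right) = -12 + \frac{27}{5} = - \frac{33}{5} \approx -6.6$)
$H{\left(B,M \right)} = - \frac{48}{5}$ ($H{\left(B,M \right)} = -3 - \frac{33}{5} = - \frac{48}{5}$)
$R{\left(A,w \right)} = -24 + 3 A$
$D = 16368$
$K = - \frac{261099}{5}$ ($K = \left(\left(-24 + 3 \left(- \frac{48}{5}\right)\right) - 68535\right) + 16368 = \left(\left(-24 - \frac{144}{5}\right) - 68535\right) + 16368 = \left(- \frac{264}{5} - 68535\right) + 16368 = - \frac{342939}{5} + 16368 = - \frac{261099}{5} \approx -52220.0$)
$\frac{1}{K} = \frac{1}{- \frac{261099}{5}} = - \frac{5}{261099}$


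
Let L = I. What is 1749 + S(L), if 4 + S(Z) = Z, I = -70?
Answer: 1675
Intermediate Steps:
L = -70
S(Z) = -4 + Z
1749 + S(L) = 1749 + (-4 - 70) = 1749 - 74 = 1675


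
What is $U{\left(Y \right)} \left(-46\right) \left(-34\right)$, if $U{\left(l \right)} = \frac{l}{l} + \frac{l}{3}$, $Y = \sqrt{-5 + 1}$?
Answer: $1564 + \frac{3128 i}{3} \approx 1564.0 + 1042.7 i$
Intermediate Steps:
$Y = 2 i$ ($Y = \sqrt{-4} = 2 i \approx 2.0 i$)
$U{\left(l \right)} = 1 + \frac{l}{3}$ ($U{\left(l \right)} = 1 + l \frac{1}{3} = 1 + \frac{l}{3}$)
$U{\left(Y \right)} \left(-46\right) \left(-34\right) = \left(1 + \frac{2 i}{3}\right) \left(-46\right) \left(-34\right) = \left(-46 - \frac{92 i}{3}\right) \left(-34\right) = 1564 + \frac{3128 i}{3}$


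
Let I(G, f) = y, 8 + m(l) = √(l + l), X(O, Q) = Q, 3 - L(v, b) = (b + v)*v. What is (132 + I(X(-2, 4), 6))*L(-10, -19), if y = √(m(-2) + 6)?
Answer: -37884 - 287*√(-2 + 2*I) ≈ -38069.0 - 445.93*I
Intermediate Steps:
L(v, b) = 3 - v*(b + v) (L(v, b) = 3 - (b + v)*v = 3 - v*(b + v))
m(l) = -8 + √2*√l (m(l) = -8 + √(l + l) = -8 + √(2*l) = -8 + √2*√l)
y = √(-2 + 2*I) (y = √((-8 + √2*√(-2)) + 6) = √((-8 + √2*(I*√2)) + 6) = √((-8 + 2*I) + 6) = √(-2 + 2*I) ≈ 0.64359 + 1.5538*I)
I(G, f) = √(-2 + 2*I)
(132 + I(X(-2, 4), 6))*L(-10, -19) = (132 + √(-2 + 2*I))*(3 - 1*(-10)² - 1*(-19)*(-10)) = (132 + √(-2 + 2*I))*(3 - 1*100 - 190) = (132 + √(-2 + 2*I))*(3 - 100 - 190) = (132 + √(-2 + 2*I))*(-287) = -37884 - 287*√(-2 + 2*I)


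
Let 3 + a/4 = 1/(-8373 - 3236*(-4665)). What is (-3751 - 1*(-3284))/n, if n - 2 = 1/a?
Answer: -303490138072/1245587647 ≈ -243.65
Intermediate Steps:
a = -649871816/54155985 (a = -12 + 4*(1/(-8373 - 3236*(-4665))) = -12 + 4*(-1/4665/(-11609)) = -12 + 4*(-1/11609*(-1/4665)) = -12 + 4*(1/54155985) = -12 + 4/54155985 = -649871816/54155985 ≈ -12.000)
n = 1245587647/649871816 (n = 2 + 1/(-649871816/54155985) = 2 - 54155985/649871816 = 1245587647/649871816 ≈ 1.9167)
(-3751 - 1*(-3284))/n = (-3751 - 1*(-3284))/(1245587647/649871816) = (-3751 + 3284)*(649871816/1245587647) = -467*649871816/1245587647 = -303490138072/1245587647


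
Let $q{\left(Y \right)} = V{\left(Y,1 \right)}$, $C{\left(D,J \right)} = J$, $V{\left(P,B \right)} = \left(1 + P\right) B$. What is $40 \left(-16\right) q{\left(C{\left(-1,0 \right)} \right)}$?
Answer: $-640$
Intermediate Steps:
$V{\left(P,B \right)} = B \left(1 + P\right)$
$q{\left(Y \right)} = 1 + Y$ ($q{\left(Y \right)} = 1 \left(1 + Y\right) = 1 + Y$)
$40 \left(-16\right) q{\left(C{\left(-1,0 \right)} \right)} = 40 \left(-16\right) \left(1 + 0\right) = \left(-640\right) 1 = -640$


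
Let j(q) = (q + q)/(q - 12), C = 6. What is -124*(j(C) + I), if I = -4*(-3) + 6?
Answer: -1984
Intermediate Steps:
I = 18 (I = 12 + 6 = 18)
j(q) = 2*q/(-12 + q) (j(q) = (2*q)/(-12 + q) = 2*q/(-12 + q))
-124*(j(C) + I) = -124*(2*6/(-12 + 6) + 18) = -124*(2*6/(-6) + 18) = -124*(2*6*(-1/6) + 18) = -124*(-2 + 18) = -124*16 = -1984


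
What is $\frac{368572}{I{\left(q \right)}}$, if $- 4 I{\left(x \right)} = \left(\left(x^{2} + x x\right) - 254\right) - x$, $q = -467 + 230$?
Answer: $- \frac{1474288}{112321} \approx -13.126$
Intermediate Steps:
$q = -237$
$I{\left(x \right)} = \frac{127}{2} - \frac{x^{2}}{2} + \frac{x}{4}$ ($I{\left(x \right)} = - \frac{\left(\left(x^{2} + x x\right) - 254\right) - x}{4} = - \frac{\left(\left(x^{2} + x^{2}\right) - 254\right) - x}{4} = - \frac{\left(2 x^{2} - 254\right) - x}{4} = - \frac{\left(-254 + 2 x^{2}\right) - x}{4} = - \frac{-254 - x + 2 x^{2}}{4} = \frac{127}{2} - \frac{x^{2}}{2} + \frac{x}{4}$)
$\frac{368572}{I{\left(q \right)}} = \frac{368572}{\frac{127}{2} - \frac{\left(-237\right)^{2}}{2} + \frac{1}{4} \left(-237\right)} = \frac{368572}{\frac{127}{2} - \frac{56169}{2} - \frac{237}{4}} = \frac{368572}{- \frac{112321}{4}} = 368572 \left(- \frac{4}{112321}\right) = - \frac{1474288}{112321}$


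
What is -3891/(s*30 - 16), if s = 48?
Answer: -3891/1424 ≈ -2.7324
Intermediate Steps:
-3891/(s*30 - 16) = -3891/(48*30 - 16) = -3891/(1440 - 16) = -3891/1424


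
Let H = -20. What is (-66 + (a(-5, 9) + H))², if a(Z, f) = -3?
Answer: 7921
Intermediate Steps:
(-66 + (a(-5, 9) + H))² = (-66 + (-3 - 20))² = (-66 - 23)² = (-89)² = 7921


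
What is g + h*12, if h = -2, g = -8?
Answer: -32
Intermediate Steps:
g + h*12 = -8 - 2*12 = -8 - 24 = -32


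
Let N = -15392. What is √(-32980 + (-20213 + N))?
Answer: I*√68585 ≈ 261.89*I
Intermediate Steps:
√(-32980 + (-20213 + N)) = √(-32980 + (-20213 - 15392)) = √(-32980 - 35605) = √(-68585) = I*√68585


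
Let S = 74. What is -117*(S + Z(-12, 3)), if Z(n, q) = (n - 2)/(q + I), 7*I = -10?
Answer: -83772/11 ≈ -7615.6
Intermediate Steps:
I = -10/7 (I = (⅐)*(-10) = -10/7 ≈ -1.4286)
Z(n, q) = (-2 + n)/(-10/7 + q) (Z(n, q) = (n - 2)/(q - 10/7) = (-2 + n)/(-10/7 + q))
-117*(S + Z(-12, 3)) = -117*(74 + 7*(-2 - 12)/(-10 + 7*3)) = -117*(74 + 7*(-14)/(-10 + 21)) = -117*(74 + 7*(-14)/11) = -117*(74 + 7*(1/11)*(-14)) = -117*(74 - 98/11) = -117*716/11 = -83772/11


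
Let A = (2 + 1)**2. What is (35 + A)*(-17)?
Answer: -748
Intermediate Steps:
A = 9 (A = 3**2 = 9)
(35 + A)*(-17) = (35 + 9)*(-17) = 44*(-17) = -748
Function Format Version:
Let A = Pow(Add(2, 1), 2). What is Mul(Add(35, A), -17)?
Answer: -748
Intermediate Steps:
A = 9 (A = Pow(3, 2) = 9)
Mul(Add(35, A), -17) = Mul(Add(35, 9), -17) = Mul(44, -17) = -748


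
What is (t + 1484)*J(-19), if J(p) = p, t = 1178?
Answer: -50578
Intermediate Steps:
(t + 1484)*J(-19) = (1178 + 1484)*(-19) = 2662*(-19) = -50578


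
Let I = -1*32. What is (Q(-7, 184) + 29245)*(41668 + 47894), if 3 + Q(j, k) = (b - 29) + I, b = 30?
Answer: 2616195582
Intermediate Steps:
I = -32
Q(j, k) = -34 (Q(j, k) = -3 + ((30 - 29) - 32) = -3 + (1 - 32) = -3 - 31 = -34)
(Q(-7, 184) + 29245)*(41668 + 47894) = (-34 + 29245)*(41668 + 47894) = 29211*89562 = 2616195582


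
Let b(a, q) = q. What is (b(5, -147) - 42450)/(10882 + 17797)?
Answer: -42597/28679 ≈ -1.4853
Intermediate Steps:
(b(5, -147) - 42450)/(10882 + 17797) = (-147 - 42450)/(10882 + 17797) = -42597/28679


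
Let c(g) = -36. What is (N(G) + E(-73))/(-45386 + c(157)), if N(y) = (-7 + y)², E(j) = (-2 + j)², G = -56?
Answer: -369/1747 ≈ -0.21122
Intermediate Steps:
(N(G) + E(-73))/(-45386 + c(157)) = ((-7 - 56)² + (-2 - 73)²)/(-45386 - 36) = ((-63)² + (-75)²)/(-45422) = (3969 + 5625)*(-1/45422) = 9594*(-1/45422) = -369/1747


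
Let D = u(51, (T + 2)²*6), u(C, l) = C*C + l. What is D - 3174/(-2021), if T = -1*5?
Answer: 5368929/2021 ≈ 2656.6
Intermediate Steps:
T = -5
u(C, l) = l + C² (u(C, l) = C² + l = l + C²)
D = 2655 (D = (-5 + 2)²*6 + 51² = (-3)²*6 + 2601 = 9*6 + 2601 = 54 + 2601 = 2655)
D - 3174/(-2021) = 2655 - 3174/(-2021) = 2655 - 3174*(-1/2021) = 2655 + 3174/2021 = 5368929/2021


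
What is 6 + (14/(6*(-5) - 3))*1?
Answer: 184/33 ≈ 5.5758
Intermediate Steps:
6 + (14/(6*(-5) - 3))*1 = 6 + (14/(-30 - 3))*1 = 6 + (14/(-33))*1 = 6 + (14*(-1/33))*1 = 6 - 14/33*1 = 6 - 14/33 = 184/33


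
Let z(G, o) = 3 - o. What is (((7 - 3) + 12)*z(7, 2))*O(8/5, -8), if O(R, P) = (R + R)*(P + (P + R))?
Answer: -18432/25 ≈ -737.28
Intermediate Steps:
O(R, P) = 2*R*(R + 2*P) (O(R, P) = (2*R)*(R + 2*P) = 2*R*(R + 2*P))
(((7 - 3) + 12)*z(7, 2))*O(8/5, -8) = (((7 - 3) + 12)*(3 - 1*2))*(2*(8/5)*(8/5 + 2*(-8))) = ((4 + 12)*(3 - 2))*(2*(8*(⅕))*(8*(⅕) - 16)) = (16*1)*(2*(8/5)*(8/5 - 16)) = 16*(2*(8/5)*(-72/5)) = 16*(-1152/25) = -18432/25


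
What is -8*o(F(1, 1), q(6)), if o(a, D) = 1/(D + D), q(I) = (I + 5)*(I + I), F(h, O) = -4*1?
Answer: -1/33 ≈ -0.030303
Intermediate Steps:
F(h, O) = -4
q(I) = 2*I*(5 + I) (q(I) = (5 + I)*(2*I) = 2*I*(5 + I))
o(a, D) = 1/(2*D)
-8*o(F(1, 1), q(6)) = -4/(2*6*(5 + 6)) = -4/(2*6*11) = -4/132 = -8*1/264 = -1/33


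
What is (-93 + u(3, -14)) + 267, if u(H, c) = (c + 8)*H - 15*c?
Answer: 366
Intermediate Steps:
u(H, c) = -15*c + H*(8 + c) (u(H, c) = (8 + c)*H - 15*c = H*(8 + c) - 15*c = -15*c + H*(8 + c))
(-93 + u(3, -14)) + 267 = (-93 + (-15*(-14) + 8*3 + 3*(-14))) + 267 = (-93 + (210 + 24 - 42)) + 267 = (-93 + 192) + 267 = 99 + 267 = 366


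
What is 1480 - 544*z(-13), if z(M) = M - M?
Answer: 1480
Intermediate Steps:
z(M) = 0
1480 - 544*z(-13) = 1480 - 544*0 = 1480 + 0 = 1480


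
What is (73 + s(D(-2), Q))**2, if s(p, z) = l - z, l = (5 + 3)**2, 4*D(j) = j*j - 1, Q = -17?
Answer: 23716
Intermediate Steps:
D(j) = -1/4 + j**2/4 (D(j) = (j*j - 1)/4 = (j**2 - 1)/4 = (-1 + j**2)/4 = -1/4 + j**2/4)
l = 64 (l = 8**2 = 64)
s(p, z) = 64 - z
(73 + s(D(-2), Q))**2 = (73 + (64 - 1*(-17)))**2 = (73 + (64 + 17))**2 = (73 + 81)**2 = 154**2 = 23716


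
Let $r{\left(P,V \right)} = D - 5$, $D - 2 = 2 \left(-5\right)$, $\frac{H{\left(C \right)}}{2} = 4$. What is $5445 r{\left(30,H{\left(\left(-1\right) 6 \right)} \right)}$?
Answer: $-70785$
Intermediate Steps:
$H{\left(C \right)} = 8$ ($H{\left(C \right)} = 2 \cdot 4 = 8$)
$D = -8$ ($D = 2 + 2 \left(-5\right) = 2 - 10 = -8$)
$r{\left(P,V \right)} = -13$ ($r{\left(P,V \right)} = -8 - 5 = -13$)
$5445 r{\left(30,H{\left(\left(-1\right) 6 \right)} \right)} = 5445 \left(-13\right) = -70785$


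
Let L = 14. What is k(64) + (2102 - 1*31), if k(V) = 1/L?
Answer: 28995/14 ≈ 2071.1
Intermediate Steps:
k(V) = 1/14
k(64) + (2102 - 1*31) = 1/14 + (2102 - 1*31) = 1/14 + (2102 - 31) = 1/14 + 2071 = 28995/14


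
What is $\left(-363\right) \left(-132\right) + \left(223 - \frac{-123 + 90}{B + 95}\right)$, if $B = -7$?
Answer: $\frac{385115}{8} \approx 48139.0$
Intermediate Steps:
$\left(-363\right) \left(-132\right) + \left(223 - \frac{-123 + 90}{B + 95}\right) = \left(-363\right) \left(-132\right) + \left(223 - \frac{-123 + 90}{-7 + 95}\right) = 47916 + \left(223 - - \frac{33}{88}\right) = 47916 + \left(223 - \left(-33\right) \frac{1}{88}\right) = 47916 + \left(223 - - \frac{3}{8}\right) = 47916 + \left(223 + \frac{3}{8}\right) = 47916 + \frac{1787}{8} = \frac{385115}{8}$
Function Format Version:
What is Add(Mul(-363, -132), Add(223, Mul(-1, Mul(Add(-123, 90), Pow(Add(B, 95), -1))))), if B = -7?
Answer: Rational(385115, 8) ≈ 48139.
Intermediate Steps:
Add(Mul(-363, -132), Add(223, Mul(-1, Mul(Add(-123, 90), Pow(Add(B, 95), -1))))) = Add(Mul(-363, -132), Add(223, Mul(-1, Mul(Add(-123, 90), Pow(Add(-7, 95), -1))))) = Add(47916, Add(223, Mul(-1, Mul(-33, Pow(88, -1))))) = Add(47916, Add(223, Mul(-1, Mul(-33, Rational(1, 88))))) = Add(47916, Add(223, Mul(-1, Rational(-3, 8)))) = Add(47916, Add(223, Rational(3, 8))) = Add(47916, Rational(1787, 8)) = Rational(385115, 8)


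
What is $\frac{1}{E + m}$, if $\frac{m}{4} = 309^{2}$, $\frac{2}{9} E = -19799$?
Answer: $\frac{2}{585657} \approx 3.415 \cdot 10^{-6}$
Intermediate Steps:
$E = - \frac{178191}{2}$ ($E = \frac{9}{2} \left(-19799\right) = - \frac{178191}{2} \approx -89096.0$)
$m = 381924$ ($m = 4 \cdot 309^{2} = 4 \cdot 95481 = 381924$)
$\frac{1}{E + m} = \frac{1}{- \frac{178191}{2} + 381924} = \frac{1}{\frac{585657}{2}} = \frac{2}{585657}$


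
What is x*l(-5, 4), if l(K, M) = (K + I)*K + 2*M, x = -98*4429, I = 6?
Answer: -1302126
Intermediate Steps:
x = -434042
l(K, M) = 2*M + K*(6 + K) (l(K, M) = (K + 6)*K + 2*M = (6 + K)*K + 2*M = K*(6 + K) + 2*M = 2*M + K*(6 + K))
x*l(-5, 4) = -434042*((-5)² + 2*4 + 6*(-5)) = -434042*(25 + 8 - 30) = -434042*3 = -1302126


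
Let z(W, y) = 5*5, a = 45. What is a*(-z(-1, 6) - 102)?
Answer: -5715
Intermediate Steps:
z(W, y) = 25
a*(-z(-1, 6) - 102) = 45*(-1*25 - 102) = 45*(-25 - 102) = 45*(-127) = -5715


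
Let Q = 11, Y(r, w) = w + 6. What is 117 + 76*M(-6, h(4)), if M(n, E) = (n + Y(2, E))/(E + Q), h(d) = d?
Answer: 2059/15 ≈ 137.27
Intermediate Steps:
Y(r, w) = 6 + w
M(n, E) = (6 + E + n)/(11 + E) (M(n, E) = (n + (6 + E))/(E + 11) = (6 + E + n)/(11 + E))
117 + 76*M(-6, h(4)) = 117 + 76*((6 + 4 - 6)/(11 + 4)) = 117 + 76*(4/15) = 117 + 304/15 = 2059/15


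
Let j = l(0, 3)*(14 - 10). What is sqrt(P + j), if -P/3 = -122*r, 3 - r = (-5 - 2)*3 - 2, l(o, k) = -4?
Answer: 10*sqrt(95) ≈ 97.468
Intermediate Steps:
j = -16 (j = -4*(14 - 10) = -4*4 = -16)
r = 26 (r = 3 - ((-5 - 2)*3 - 2) = 3 - (-7*3 - 2) = 3 - (-21 - 2) = 3 - 1*(-23) = 3 + 23 = 26)
P = 9516 (P = -(-366)*26 = -3*(-3172) = 9516)
sqrt(P + j) = sqrt(9516 - 16) = sqrt(9500) = 10*sqrt(95)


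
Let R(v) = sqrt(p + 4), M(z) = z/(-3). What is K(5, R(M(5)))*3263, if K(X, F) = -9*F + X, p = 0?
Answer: -42419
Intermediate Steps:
M(z) = -z/3 (M(z) = z*(-1/3) = -z/3)
R(v) = 2 (R(v) = sqrt(0 + 4) = sqrt(4) = 2)
K(X, F) = X - 9*F
K(5, R(M(5)))*3263 = (5 - 9*2)*3263 = (5 - 18)*3263 = -13*3263 = -42419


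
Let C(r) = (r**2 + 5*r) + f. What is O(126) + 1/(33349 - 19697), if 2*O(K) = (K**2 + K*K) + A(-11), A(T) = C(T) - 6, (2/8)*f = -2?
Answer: 217094105/13652 ≈ 15902.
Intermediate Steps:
f = -8 (f = 4*(-2) = -8)
C(r) = -8 + r**2 + 5*r (C(r) = (r**2 + 5*r) - 8 = -8 + r**2 + 5*r)
A(T) = -14 + T**2 + 5*T (A(T) = (-8 + T**2 + 5*T) - 6 = -14 + T**2 + 5*T)
O(K) = 26 + K**2 (O(K) = ((K**2 + K*K) + (-14 + (-11)**2 + 5*(-11)))/2 = ((K**2 + K**2) + (-14 + 121 - 55))/2 = (2*K**2 + 52)/2 = (52 + 2*K**2)/2 = 26 + K**2)
O(126) + 1/(33349 - 19697) = (26 + 126**2) + 1/(33349 - 19697) = (26 + 15876) + 1/13652 = 15902 + 1/13652 = 217094105/13652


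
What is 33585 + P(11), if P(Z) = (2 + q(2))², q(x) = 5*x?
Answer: 33729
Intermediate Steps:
P(Z) = 144 (P(Z) = (2 + 5*2)² = (2 + 10)² = 12² = 144)
33585 + P(11) = 33585 + 144 = 33729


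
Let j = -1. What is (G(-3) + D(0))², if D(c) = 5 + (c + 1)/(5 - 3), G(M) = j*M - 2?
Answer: 169/4 ≈ 42.250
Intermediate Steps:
G(M) = -2 - M (G(M) = -M - 2 = -2 - M)
D(c) = 11/2 + c/2 (D(c) = 5 + (1 + c)/2 = 5 + (1 + c)*(½) = 5 + (½ + c/2) = 11/2 + c/2)
(G(-3) + D(0))² = ((-2 - 1*(-3)) + (11/2 + (½)*0))² = ((-2 + 3) + (11/2 + 0))² = (1 + 11/2)² = (13/2)² = 169/4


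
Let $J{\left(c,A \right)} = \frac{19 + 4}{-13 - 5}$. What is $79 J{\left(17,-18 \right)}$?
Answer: $- \frac{1817}{18} \approx -100.94$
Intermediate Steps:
$J{\left(c,A \right)} = - \frac{23}{18}$ ($J{\left(c,A \right)} = \frac{23}{-18} = 23 \left(- \frac{1}{18}\right) = - \frac{23}{18}$)
$79 J{\left(17,-18 \right)} = 79 \left(- \frac{23}{18}\right) = - \frac{1817}{18}$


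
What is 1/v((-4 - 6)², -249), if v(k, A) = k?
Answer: 1/100 ≈ 0.010000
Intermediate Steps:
1/v((-4 - 6)², -249) = 1/((-4 - 6)²) = 1/((-10)²) = 1/100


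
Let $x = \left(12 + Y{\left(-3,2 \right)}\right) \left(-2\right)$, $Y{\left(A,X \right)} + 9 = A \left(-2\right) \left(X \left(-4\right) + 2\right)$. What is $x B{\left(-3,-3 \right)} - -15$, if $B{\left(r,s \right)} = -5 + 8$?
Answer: $213$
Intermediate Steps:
$B{\left(r,s \right)} = 3$
$Y{\left(A,X \right)} = -9 - 2 A \left(2 - 4 X\right)$ ($Y{\left(A,X \right)} = -9 + A \left(-2\right) \left(X \left(-4\right) + 2\right) = -9 + - 2 A \left(- 4 X + 2\right) = -9 + - 2 A \left(2 - 4 X\right) = -9 - 2 A \left(2 - 4 X\right)$)
$x = 66$ ($x = \left(12 - \left(-3 + 48\right)\right) \left(-2\right) = \left(12 - 45\right) \left(-2\right) = \left(-33\right) \left(-2\right) = 66$)
$x B{\left(-3,-3 \right)} - -15 = 66 \cdot 3 - -15 = 198 + 15 = 213$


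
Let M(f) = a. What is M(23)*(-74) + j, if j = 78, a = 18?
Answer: -1254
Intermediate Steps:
M(f) = 18
M(23)*(-74) + j = 18*(-74) + 78 = -1332 + 78 = -1254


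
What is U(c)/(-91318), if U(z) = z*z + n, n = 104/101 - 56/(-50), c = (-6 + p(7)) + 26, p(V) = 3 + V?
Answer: -1138964/115288975 ≈ -0.0098792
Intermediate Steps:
c = 30 (c = (-6 + (3 + 7)) + 26 = (-6 + 10) + 26 = 4 + 26 = 30)
n = 5428/2525 (n = 104*(1/101) - 56*(-1/50) = 104/101 + 28/25 = 5428/2525 ≈ 2.1497)
U(z) = 5428/2525 + z**2 (U(z) = z*z + 5428/2525 = z**2 + 5428/2525 = 5428/2525 + z**2)
U(c)/(-91318) = (5428/2525 + 30**2)/(-91318) = (5428/2525 + 900)*(-1/91318) = (2277928/2525)*(-1/91318) = -1138964/115288975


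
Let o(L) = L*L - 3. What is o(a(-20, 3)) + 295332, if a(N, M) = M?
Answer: 295338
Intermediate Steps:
o(L) = -3 + L² (o(L) = L² - 3 = -3 + L²)
o(a(-20, 3)) + 295332 = (-3 + 3²) + 295332 = (-3 + 9) + 295332 = 6 + 295332 = 295338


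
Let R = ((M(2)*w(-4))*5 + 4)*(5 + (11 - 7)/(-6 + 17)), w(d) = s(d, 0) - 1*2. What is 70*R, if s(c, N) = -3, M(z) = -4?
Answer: 429520/11 ≈ 39047.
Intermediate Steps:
w(d) = -5 (w(d) = -3 - 1*2 = -3 - 2 = -5)
R = 6136/11 (R = (-4*(-5)*5 + 4)*(5 + (11 - 7)/(-6 + 17)) = (20*5 + 4)*(5 + 4/11) = (100 + 4)*(5 + 4*(1/11)) = 104*(5 + 4/11) = 104*(59/11) = 6136/11 ≈ 557.82)
70*R = 70*(6136/11) = 429520/11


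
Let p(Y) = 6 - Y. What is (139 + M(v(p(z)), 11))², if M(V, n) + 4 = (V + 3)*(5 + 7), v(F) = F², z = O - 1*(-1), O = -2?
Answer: 576081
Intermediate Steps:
z = -1 (z = -2 - 1*(-1) = -2 + 1 = -1)
M(V, n) = 32 + 12*V (M(V, n) = -4 + (V + 3)*(5 + 7) = -4 + (3 + V)*12 = -4 + (36 + 12*V) = 32 + 12*V)
(139 + M(v(p(z)), 11))² = (139 + (32 + 12*(6 - 1*(-1))²))² = (139 + (32 + 12*(6 + 1)²))² = (139 + (32 + 12*7²))² = (139 + (32 + 12*49))² = (139 + (32 + 588))² = (139 + 620)² = 759² = 576081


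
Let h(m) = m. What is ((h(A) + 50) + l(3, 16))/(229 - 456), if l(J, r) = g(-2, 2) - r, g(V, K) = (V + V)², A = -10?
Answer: -40/227 ≈ -0.17621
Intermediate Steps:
g(V, K) = 4*V² (g(V, K) = (2*V)² = 4*V²)
l(J, r) = 16 - r (l(J, r) = 4*(-2)² - r = 4*4 - r = 16 - r)
((h(A) + 50) + l(3, 16))/(229 - 456) = ((-10 + 50) + (16 - 1*16))/(229 - 456) = (40 + (16 - 16))/(-227) = (40 + 0)*(-1/227) = 40*(-1/227) = -40/227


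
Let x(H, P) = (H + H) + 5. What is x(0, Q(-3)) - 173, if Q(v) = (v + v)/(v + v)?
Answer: -168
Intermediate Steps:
Q(v) = 1 (Q(v) = (2*v)/((2*v)) = (2*v)*(1/(2*v)) = 1)
x(H, P) = 5 + 2*H (x(H, P) = 2*H + 5 = 5 + 2*H)
x(0, Q(-3)) - 173 = (5 + 2*0) - 173 = (5 + 0) - 173 = 5 - 173 = -168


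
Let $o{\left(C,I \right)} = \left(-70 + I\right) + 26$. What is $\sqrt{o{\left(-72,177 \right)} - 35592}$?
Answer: $i \sqrt{35459} \approx 188.31 i$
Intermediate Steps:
$o{\left(C,I \right)} = -44 + I$
$\sqrt{o{\left(-72,177 \right)} - 35592} = \sqrt{\left(-44 + 177\right) - 35592} = \sqrt{133 - 35592} = \sqrt{-35459} = i \sqrt{35459}$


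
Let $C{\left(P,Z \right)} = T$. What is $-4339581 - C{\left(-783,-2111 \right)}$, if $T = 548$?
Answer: $-4340129$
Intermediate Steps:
$C{\left(P,Z \right)} = 548$
$-4339581 - C{\left(-783,-2111 \right)} = -4339581 - 548 = -4340129$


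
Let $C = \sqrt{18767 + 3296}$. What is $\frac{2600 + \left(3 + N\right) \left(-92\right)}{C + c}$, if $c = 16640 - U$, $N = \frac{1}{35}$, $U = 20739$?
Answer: $- \frac{166517776}{293645415} - \frac{40624 \sqrt{22063}}{293645415} \approx -0.58762$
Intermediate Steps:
$N = \frac{1}{35} \approx 0.028571$
$C = \sqrt{22063} \approx 148.54$
$c = -4099$ ($c = 16640 - 20739 = -4099$)
$\frac{2600 + \left(3 + N\right) \left(-92\right)}{C + c} = \frac{2600 + \left(3 + \frac{1}{35}\right) \left(-92\right)}{\sqrt{22063} - 4099} = \frac{2600 + \frac{106}{35} \left(-92\right)}{-4099 + \sqrt{22063}} = \frac{2600 - \frac{9752}{35}}{-4099 + \sqrt{22063}} = \frac{81248}{35 \left(-4099 + \sqrt{22063}\right)}$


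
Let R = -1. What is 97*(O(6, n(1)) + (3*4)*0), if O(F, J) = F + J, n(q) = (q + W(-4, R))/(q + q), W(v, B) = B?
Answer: 582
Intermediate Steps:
n(q) = (-1 + q)/(2*q) (n(q) = (q - 1)/(q + q) = (-1 + q)/((2*q)) = (-1 + q)*(1/(2*q)) = (-1 + q)/(2*q))
97*(O(6, n(1)) + (3*4)*0) = 97*((6 + (1/2)*(-1 + 1)/1) + (3*4)*0) = 97*((6 + (1/2)*1*0) + 12*0) = 97*((6 + 0) + 0) = 97*(6 + 0) = 97*6 = 582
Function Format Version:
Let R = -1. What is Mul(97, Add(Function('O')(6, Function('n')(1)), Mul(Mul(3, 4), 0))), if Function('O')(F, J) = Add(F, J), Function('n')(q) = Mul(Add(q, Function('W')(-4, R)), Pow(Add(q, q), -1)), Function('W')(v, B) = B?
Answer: 582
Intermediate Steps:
Function('n')(q) = Mul(Rational(1, 2), Pow(q, -1), Add(-1, q)) (Function('n')(q) = Mul(Add(q, -1), Pow(Add(q, q), -1)) = Mul(Add(-1, q), Pow(Mul(2, q), -1)) = Mul(Add(-1, q), Mul(Rational(1, 2), Pow(q, -1))) = Mul(Rational(1, 2), Pow(q, -1), Add(-1, q)))
Mul(97, Add(Function('O')(6, Function('n')(1)), Mul(Mul(3, 4), 0))) = Mul(97, Add(Add(6, Mul(Rational(1, 2), Pow(1, -1), Add(-1, 1))), Mul(Mul(3, 4), 0))) = Mul(97, Add(Add(6, Mul(Rational(1, 2), 1, 0)), Mul(12, 0))) = Mul(97, Add(Add(6, 0), 0)) = Mul(97, Add(6, 0)) = Mul(97, 6) = 582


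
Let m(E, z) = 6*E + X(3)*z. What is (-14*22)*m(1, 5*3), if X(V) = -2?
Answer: 7392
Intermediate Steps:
m(E, z) = -2*z + 6*E (m(E, z) = 6*E - 2*z = -2*z + 6*E)
(-14*22)*m(1, 5*3) = (-14*22)*(-10*3 + 6*1) = -308*(-2*15 + 6) = -308*(-30 + 6) = -308*(-24) = 7392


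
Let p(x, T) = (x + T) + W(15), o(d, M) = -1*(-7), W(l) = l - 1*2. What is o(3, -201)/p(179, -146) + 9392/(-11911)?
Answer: -348655/547906 ≈ -0.63634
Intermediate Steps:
W(l) = -2 + l (W(l) = l - 2 = -2 + l)
o(d, M) = 7
p(x, T) = 13 + T + x (p(x, T) = (x + T) + (-2 + 15) = (T + x) + 13 = 13 + T + x)
o(3, -201)/p(179, -146) + 9392/(-11911) = 7/(13 - 146 + 179) + 9392/(-11911) = 7/46 + 9392*(-1/11911) = 7*(1/46) - 9392/11911 = 7/46 - 9392/11911 = -348655/547906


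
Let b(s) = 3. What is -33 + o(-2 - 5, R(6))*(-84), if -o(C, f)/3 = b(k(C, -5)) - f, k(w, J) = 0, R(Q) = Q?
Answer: -789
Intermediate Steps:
o(C, f) = -9 + 3*f (o(C, f) = -3*(3 - f) = -9 + 3*f)
-33 + o(-2 - 5, R(6))*(-84) = -33 + (-9 + 3*6)*(-84) = -33 + (-9 + 18)*(-84) = -33 + 9*(-84) = -33 - 756 = -789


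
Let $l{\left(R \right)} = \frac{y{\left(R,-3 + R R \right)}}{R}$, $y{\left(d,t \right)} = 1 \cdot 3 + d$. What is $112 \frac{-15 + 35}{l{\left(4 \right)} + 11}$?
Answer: $\frac{8960}{51} \approx 175.69$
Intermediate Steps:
$y{\left(d,t \right)} = 3 + d$
$l{\left(R \right)} = \frac{3 + R}{R}$
$112 \frac{-15 + 35}{l{\left(4 \right)} + 11} = 112 \frac{-15 + 35}{\frac{3 + 4}{4} + 11} = 112 \frac{20}{\frac{1}{4} \cdot 7 + 11} = 112 \frac{20}{\frac{7}{4} + 11} = 112 \frac{20}{\frac{51}{4}} = 112 \cdot 20 \cdot \frac{4}{51} = 112 \cdot \frac{80}{51} = \frac{8960}{51}$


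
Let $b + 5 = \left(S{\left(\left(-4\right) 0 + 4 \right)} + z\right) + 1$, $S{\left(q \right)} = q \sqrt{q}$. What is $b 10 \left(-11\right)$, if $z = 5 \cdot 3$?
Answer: $-2090$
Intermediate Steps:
$S{\left(q \right)} = q^{\frac{3}{2}}$
$z = 15$
$b = 19$ ($b = -5 + \left(\left(\left(\left(-4\right) 0 + 4\right)^{\frac{3}{2}} + 15\right) + 1\right) = -5 + \left(\left(\left(0 + 4\right)^{\frac{3}{2}} + 15\right) + 1\right) = -5 + \left(\left(4^{\frac{3}{2}} + 15\right) + 1\right) = -5 + \left(\left(8 + 15\right) + 1\right) = -5 + \left(23 + 1\right) = -5 + 24 = 19$)
$b 10 \left(-11\right) = 19 \cdot 10 \left(-11\right) = 190 \left(-11\right) = -2090$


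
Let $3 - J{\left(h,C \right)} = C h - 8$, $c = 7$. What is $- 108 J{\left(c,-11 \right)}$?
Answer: $-9504$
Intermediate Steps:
$J{\left(h,C \right)} = 11 - C h$ ($J{\left(h,C \right)} = 3 - \left(C h - 8\right) = 3 - \left(-8 + C h\right) = 11 - C h$)
$- 108 J{\left(c,-11 \right)} = - 108 \left(11 - \left(-11\right) 7\right) = - 108 \left(11 + 77\right) = \left(-108\right) 88 = -9504$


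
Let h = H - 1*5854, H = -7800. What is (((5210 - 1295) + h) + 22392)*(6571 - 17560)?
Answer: -139043817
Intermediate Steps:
h = -13654 (h = -7800 - 1*5854 = -7800 - 5854 = -13654)
(((5210 - 1295) + h) + 22392)*(6571 - 17560) = (((5210 - 1295) - 13654) + 22392)*(6571 - 17560) = ((3915 - 13654) + 22392)*(-10989) = (-9739 + 22392)*(-10989) = 12653*(-10989) = -139043817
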